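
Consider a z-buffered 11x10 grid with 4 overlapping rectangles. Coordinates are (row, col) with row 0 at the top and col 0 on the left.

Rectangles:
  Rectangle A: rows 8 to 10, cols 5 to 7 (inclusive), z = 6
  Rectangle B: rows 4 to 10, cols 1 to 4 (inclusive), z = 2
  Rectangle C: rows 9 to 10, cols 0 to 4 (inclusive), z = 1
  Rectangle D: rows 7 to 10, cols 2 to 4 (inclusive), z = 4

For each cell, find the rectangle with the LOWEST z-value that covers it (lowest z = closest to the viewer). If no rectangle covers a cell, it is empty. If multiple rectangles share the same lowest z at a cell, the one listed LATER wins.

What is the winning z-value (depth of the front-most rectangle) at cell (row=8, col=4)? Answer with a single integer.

Answer: 2

Derivation:
Check cell (8,4):
  A: rows 8-10 cols 5-7 -> outside (col miss)
  B: rows 4-10 cols 1-4 z=2 -> covers; best now B (z=2)
  C: rows 9-10 cols 0-4 -> outside (row miss)
  D: rows 7-10 cols 2-4 z=4 -> covers; best now B (z=2)
Winner: B at z=2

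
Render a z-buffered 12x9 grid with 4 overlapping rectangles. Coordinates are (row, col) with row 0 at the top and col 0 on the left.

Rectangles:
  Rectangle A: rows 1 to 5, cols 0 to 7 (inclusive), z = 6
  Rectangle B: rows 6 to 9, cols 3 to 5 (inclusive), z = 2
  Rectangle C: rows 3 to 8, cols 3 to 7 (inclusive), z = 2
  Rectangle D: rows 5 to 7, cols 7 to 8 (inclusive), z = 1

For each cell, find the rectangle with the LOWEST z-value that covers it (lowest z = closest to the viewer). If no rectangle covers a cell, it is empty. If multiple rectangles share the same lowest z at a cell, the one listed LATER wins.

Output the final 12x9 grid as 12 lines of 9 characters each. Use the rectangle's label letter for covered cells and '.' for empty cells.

.........
AAAAAAAA.
AAAAAAAA.
AAACCCCC.
AAACCCCC.
AAACCCCDD
...CCCCDD
...CCCCDD
...CCCCC.
...BBB...
.........
.........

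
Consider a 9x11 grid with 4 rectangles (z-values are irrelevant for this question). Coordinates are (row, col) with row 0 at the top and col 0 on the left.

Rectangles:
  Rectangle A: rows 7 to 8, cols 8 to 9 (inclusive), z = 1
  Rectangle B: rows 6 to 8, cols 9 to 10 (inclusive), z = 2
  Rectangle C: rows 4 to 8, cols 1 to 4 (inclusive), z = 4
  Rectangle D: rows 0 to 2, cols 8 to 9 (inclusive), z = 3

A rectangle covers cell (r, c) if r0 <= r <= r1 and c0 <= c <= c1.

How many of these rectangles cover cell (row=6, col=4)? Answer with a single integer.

Answer: 1

Derivation:
Check cell (6,4):
  A: rows 7-8 cols 8-9 -> outside (row miss)
  B: rows 6-8 cols 9-10 -> outside (col miss)
  C: rows 4-8 cols 1-4 -> covers
  D: rows 0-2 cols 8-9 -> outside (row miss)
Count covering = 1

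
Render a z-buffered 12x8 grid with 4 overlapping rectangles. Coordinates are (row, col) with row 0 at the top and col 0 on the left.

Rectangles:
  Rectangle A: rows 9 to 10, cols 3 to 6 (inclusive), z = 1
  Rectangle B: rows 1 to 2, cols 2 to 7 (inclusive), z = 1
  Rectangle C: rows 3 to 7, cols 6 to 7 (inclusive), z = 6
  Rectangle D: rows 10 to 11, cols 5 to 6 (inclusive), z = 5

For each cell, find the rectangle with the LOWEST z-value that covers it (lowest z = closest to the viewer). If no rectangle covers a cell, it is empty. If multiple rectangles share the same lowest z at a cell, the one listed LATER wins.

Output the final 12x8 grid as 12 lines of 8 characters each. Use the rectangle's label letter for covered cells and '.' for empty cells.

........
..BBBBBB
..BBBBBB
......CC
......CC
......CC
......CC
......CC
........
...AAAA.
...AAAA.
.....DD.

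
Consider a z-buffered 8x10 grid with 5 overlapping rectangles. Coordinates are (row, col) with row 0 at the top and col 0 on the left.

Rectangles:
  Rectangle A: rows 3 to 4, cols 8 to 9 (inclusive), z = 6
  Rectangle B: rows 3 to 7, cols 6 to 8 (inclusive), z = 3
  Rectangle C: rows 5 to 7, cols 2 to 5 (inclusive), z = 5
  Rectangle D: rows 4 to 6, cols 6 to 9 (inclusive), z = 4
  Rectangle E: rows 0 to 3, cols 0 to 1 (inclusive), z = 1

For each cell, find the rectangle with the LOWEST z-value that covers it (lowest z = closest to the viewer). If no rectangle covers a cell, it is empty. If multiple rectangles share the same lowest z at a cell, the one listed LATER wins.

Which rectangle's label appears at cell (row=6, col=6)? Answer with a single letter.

Answer: B

Derivation:
Check cell (6,6):
  A: rows 3-4 cols 8-9 -> outside (row miss)
  B: rows 3-7 cols 6-8 z=3 -> covers; best now B (z=3)
  C: rows 5-7 cols 2-5 -> outside (col miss)
  D: rows 4-6 cols 6-9 z=4 -> covers; best now B (z=3)
  E: rows 0-3 cols 0-1 -> outside (row miss)
Winner: B at z=3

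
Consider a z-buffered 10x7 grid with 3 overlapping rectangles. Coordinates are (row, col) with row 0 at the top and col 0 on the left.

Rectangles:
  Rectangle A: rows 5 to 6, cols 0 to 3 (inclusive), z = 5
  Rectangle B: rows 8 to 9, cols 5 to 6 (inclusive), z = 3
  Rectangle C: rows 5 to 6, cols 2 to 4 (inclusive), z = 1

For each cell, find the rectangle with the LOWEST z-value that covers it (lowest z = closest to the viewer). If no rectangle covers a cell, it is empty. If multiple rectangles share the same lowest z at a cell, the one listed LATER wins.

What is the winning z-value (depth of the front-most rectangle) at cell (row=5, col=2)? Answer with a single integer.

Check cell (5,2):
  A: rows 5-6 cols 0-3 z=5 -> covers; best now A (z=5)
  B: rows 8-9 cols 5-6 -> outside (row miss)
  C: rows 5-6 cols 2-4 z=1 -> covers; best now C (z=1)
Winner: C at z=1

Answer: 1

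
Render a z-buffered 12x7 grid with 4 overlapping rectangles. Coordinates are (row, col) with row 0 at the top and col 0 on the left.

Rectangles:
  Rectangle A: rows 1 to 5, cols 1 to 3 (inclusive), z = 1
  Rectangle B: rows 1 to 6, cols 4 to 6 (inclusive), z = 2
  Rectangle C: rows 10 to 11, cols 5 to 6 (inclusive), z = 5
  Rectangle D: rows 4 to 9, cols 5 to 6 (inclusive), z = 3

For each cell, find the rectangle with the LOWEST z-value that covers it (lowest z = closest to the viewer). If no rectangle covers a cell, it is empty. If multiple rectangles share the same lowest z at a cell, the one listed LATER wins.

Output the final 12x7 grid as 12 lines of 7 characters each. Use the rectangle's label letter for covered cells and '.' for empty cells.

.......
.AAABBB
.AAABBB
.AAABBB
.AAABBB
.AAABBB
....BBB
.....DD
.....DD
.....DD
.....CC
.....CC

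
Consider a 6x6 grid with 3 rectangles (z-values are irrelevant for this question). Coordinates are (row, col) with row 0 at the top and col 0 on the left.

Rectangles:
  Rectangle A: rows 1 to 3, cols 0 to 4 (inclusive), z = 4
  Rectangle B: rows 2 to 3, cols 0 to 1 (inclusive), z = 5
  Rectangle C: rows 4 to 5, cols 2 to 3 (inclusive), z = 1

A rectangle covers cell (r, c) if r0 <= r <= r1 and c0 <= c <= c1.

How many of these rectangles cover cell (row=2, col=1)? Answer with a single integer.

Check cell (2,1):
  A: rows 1-3 cols 0-4 -> covers
  B: rows 2-3 cols 0-1 -> covers
  C: rows 4-5 cols 2-3 -> outside (row miss)
Count covering = 2

Answer: 2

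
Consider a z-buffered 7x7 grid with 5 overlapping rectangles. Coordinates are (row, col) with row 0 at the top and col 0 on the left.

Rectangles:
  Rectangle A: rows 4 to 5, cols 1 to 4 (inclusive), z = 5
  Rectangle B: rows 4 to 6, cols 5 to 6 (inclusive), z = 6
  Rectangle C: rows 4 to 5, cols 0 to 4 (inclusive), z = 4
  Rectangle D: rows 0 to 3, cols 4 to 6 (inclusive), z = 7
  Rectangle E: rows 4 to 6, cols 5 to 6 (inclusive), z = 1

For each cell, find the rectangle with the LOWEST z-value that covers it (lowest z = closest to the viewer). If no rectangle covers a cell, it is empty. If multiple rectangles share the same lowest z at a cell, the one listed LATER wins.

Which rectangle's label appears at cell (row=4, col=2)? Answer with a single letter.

Answer: C

Derivation:
Check cell (4,2):
  A: rows 4-5 cols 1-4 z=5 -> covers; best now A (z=5)
  B: rows 4-6 cols 5-6 -> outside (col miss)
  C: rows 4-5 cols 0-4 z=4 -> covers; best now C (z=4)
  D: rows 0-3 cols 4-6 -> outside (row miss)
  E: rows 4-6 cols 5-6 -> outside (col miss)
Winner: C at z=4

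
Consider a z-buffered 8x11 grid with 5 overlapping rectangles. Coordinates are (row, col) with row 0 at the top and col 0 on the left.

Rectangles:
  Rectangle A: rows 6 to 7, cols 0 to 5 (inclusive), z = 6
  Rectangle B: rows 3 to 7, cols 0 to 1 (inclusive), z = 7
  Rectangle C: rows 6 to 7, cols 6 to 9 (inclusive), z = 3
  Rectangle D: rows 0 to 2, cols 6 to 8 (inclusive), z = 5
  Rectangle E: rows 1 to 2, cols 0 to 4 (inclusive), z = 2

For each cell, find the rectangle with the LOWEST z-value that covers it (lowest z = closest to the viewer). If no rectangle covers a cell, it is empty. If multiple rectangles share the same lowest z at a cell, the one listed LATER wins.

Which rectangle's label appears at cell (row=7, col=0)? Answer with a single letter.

Answer: A

Derivation:
Check cell (7,0):
  A: rows 6-7 cols 0-5 z=6 -> covers; best now A (z=6)
  B: rows 3-7 cols 0-1 z=7 -> covers; best now A (z=6)
  C: rows 6-7 cols 6-9 -> outside (col miss)
  D: rows 0-2 cols 6-8 -> outside (row miss)
  E: rows 1-2 cols 0-4 -> outside (row miss)
Winner: A at z=6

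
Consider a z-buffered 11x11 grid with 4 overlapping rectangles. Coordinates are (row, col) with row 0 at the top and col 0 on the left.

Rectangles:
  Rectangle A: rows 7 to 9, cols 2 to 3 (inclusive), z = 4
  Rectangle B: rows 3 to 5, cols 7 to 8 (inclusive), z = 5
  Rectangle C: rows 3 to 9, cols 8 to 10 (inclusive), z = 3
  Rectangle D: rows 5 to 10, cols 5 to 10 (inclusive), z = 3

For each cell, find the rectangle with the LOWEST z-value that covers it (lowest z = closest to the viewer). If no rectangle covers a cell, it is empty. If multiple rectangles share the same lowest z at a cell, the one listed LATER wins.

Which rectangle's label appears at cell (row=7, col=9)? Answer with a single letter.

Answer: D

Derivation:
Check cell (7,9):
  A: rows 7-9 cols 2-3 -> outside (col miss)
  B: rows 3-5 cols 7-8 -> outside (row miss)
  C: rows 3-9 cols 8-10 z=3 -> covers; best now C (z=3)
  D: rows 5-10 cols 5-10 z=3 -> covers; best now D (z=3)
Winner: D at z=3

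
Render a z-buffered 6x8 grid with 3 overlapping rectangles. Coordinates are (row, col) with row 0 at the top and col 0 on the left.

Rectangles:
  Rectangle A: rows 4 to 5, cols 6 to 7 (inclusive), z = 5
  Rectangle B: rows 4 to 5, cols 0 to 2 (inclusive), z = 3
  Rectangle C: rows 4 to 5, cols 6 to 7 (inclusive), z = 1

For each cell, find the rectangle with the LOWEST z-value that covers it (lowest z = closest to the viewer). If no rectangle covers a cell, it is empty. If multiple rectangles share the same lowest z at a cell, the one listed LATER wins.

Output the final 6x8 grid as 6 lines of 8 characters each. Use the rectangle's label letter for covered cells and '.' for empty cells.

........
........
........
........
BBB...CC
BBB...CC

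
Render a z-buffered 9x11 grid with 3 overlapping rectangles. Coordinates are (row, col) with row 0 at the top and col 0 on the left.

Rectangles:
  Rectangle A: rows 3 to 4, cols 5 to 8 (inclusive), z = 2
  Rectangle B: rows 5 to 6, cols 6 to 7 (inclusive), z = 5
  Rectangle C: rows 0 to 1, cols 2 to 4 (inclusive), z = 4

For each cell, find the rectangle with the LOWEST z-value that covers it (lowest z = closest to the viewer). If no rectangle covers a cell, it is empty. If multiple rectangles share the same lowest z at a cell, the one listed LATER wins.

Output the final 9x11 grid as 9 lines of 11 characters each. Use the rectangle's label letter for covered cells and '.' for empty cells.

..CCC......
..CCC......
...........
.....AAAA..
.....AAAA..
......BB...
......BB...
...........
...........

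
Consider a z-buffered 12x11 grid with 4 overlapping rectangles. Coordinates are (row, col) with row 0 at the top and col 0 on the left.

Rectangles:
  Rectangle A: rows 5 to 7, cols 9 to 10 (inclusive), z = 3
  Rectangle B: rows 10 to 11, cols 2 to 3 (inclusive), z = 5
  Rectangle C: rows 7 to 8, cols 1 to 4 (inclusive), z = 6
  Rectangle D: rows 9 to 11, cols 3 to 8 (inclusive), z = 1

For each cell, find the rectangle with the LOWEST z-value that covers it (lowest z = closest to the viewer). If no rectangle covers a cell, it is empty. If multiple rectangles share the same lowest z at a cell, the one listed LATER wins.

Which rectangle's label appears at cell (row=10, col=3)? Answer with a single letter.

Check cell (10,3):
  A: rows 5-7 cols 9-10 -> outside (row miss)
  B: rows 10-11 cols 2-3 z=5 -> covers; best now B (z=5)
  C: rows 7-8 cols 1-4 -> outside (row miss)
  D: rows 9-11 cols 3-8 z=1 -> covers; best now D (z=1)
Winner: D at z=1

Answer: D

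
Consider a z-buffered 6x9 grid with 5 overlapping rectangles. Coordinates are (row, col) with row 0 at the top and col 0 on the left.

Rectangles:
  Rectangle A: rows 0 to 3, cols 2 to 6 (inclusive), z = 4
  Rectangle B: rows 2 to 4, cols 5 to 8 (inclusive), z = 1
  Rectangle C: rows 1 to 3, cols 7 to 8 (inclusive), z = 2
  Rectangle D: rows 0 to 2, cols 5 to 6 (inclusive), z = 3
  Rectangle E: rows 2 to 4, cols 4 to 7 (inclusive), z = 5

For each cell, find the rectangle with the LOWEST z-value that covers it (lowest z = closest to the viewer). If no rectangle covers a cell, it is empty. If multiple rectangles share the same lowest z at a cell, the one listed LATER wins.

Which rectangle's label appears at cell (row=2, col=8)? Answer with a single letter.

Answer: B

Derivation:
Check cell (2,8):
  A: rows 0-3 cols 2-6 -> outside (col miss)
  B: rows 2-4 cols 5-8 z=1 -> covers; best now B (z=1)
  C: rows 1-3 cols 7-8 z=2 -> covers; best now B (z=1)
  D: rows 0-2 cols 5-6 -> outside (col miss)
  E: rows 2-4 cols 4-7 -> outside (col miss)
Winner: B at z=1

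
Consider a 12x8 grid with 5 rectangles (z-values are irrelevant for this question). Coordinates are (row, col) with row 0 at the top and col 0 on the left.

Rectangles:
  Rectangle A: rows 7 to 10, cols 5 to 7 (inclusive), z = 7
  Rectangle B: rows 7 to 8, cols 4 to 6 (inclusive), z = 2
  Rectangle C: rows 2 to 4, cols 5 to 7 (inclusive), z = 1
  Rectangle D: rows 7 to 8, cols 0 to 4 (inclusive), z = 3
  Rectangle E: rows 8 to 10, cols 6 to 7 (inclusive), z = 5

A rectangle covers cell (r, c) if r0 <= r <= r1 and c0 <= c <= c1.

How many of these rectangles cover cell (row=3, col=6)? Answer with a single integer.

Check cell (3,6):
  A: rows 7-10 cols 5-7 -> outside (row miss)
  B: rows 7-8 cols 4-6 -> outside (row miss)
  C: rows 2-4 cols 5-7 -> covers
  D: rows 7-8 cols 0-4 -> outside (row miss)
  E: rows 8-10 cols 6-7 -> outside (row miss)
Count covering = 1

Answer: 1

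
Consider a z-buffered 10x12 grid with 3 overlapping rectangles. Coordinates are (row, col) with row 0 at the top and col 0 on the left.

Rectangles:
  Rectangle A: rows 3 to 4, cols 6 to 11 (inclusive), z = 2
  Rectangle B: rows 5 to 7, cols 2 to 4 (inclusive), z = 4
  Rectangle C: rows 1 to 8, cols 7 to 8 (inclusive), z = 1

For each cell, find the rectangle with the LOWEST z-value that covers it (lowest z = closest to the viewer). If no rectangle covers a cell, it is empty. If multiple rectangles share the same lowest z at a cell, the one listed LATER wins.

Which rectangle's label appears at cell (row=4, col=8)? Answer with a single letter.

Answer: C

Derivation:
Check cell (4,8):
  A: rows 3-4 cols 6-11 z=2 -> covers; best now A (z=2)
  B: rows 5-7 cols 2-4 -> outside (row miss)
  C: rows 1-8 cols 7-8 z=1 -> covers; best now C (z=1)
Winner: C at z=1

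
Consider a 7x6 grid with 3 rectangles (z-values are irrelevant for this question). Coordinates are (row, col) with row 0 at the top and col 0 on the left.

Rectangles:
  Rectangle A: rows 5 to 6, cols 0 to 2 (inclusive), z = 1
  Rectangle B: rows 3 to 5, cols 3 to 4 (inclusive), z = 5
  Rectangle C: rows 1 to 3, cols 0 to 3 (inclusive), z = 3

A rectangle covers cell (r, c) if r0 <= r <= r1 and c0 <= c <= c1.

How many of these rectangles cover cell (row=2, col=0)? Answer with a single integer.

Answer: 1

Derivation:
Check cell (2,0):
  A: rows 5-6 cols 0-2 -> outside (row miss)
  B: rows 3-5 cols 3-4 -> outside (row miss)
  C: rows 1-3 cols 0-3 -> covers
Count covering = 1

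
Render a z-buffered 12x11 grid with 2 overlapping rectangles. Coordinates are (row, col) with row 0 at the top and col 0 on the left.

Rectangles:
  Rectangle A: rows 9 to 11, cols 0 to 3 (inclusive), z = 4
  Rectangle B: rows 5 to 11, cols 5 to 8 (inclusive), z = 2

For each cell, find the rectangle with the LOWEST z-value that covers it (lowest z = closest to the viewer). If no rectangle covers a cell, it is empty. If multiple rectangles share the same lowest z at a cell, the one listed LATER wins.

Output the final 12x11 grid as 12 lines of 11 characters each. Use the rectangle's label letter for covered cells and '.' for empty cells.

...........
...........
...........
...........
...........
.....BBBB..
.....BBBB..
.....BBBB..
.....BBBB..
AAAA.BBBB..
AAAA.BBBB..
AAAA.BBBB..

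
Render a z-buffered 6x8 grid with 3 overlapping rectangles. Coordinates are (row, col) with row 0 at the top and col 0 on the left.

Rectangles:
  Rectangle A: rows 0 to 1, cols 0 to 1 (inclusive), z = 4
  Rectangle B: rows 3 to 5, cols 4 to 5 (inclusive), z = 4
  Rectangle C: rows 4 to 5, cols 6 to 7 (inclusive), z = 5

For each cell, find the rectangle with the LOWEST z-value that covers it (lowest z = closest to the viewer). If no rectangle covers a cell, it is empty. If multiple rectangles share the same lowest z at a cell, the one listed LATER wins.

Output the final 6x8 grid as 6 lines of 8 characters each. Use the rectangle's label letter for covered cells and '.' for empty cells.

AA......
AA......
........
....BB..
....BBCC
....BBCC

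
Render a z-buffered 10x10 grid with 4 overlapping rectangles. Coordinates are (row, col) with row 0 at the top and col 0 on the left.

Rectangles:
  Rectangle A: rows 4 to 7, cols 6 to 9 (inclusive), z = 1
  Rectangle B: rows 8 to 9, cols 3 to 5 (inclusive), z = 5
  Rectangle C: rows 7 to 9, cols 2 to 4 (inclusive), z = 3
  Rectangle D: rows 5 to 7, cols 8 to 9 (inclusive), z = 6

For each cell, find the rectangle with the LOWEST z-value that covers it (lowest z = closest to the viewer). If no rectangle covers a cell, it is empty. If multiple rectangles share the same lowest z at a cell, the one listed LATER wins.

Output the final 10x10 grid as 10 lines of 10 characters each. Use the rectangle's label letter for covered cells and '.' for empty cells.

..........
..........
..........
..........
......AAAA
......AAAA
......AAAA
..CCC.AAAA
..CCCB....
..CCCB....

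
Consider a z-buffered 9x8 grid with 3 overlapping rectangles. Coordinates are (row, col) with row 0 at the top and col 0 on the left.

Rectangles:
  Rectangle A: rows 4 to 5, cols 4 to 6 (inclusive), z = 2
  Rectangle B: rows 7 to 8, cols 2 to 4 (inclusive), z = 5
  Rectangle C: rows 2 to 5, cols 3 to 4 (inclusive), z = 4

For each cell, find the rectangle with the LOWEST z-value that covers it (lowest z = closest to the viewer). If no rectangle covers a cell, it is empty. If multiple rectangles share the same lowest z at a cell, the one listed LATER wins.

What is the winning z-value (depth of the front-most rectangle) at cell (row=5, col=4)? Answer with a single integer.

Answer: 2

Derivation:
Check cell (5,4):
  A: rows 4-5 cols 4-6 z=2 -> covers; best now A (z=2)
  B: rows 7-8 cols 2-4 -> outside (row miss)
  C: rows 2-5 cols 3-4 z=4 -> covers; best now A (z=2)
Winner: A at z=2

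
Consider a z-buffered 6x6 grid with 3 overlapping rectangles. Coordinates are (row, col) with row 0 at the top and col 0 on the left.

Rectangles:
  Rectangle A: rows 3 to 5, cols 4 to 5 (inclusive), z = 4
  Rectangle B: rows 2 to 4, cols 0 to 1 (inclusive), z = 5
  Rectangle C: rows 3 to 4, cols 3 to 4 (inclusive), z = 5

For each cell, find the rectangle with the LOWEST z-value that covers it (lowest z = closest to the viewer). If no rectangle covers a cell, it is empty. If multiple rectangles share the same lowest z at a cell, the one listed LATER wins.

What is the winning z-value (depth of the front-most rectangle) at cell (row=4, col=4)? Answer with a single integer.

Answer: 4

Derivation:
Check cell (4,4):
  A: rows 3-5 cols 4-5 z=4 -> covers; best now A (z=4)
  B: rows 2-4 cols 0-1 -> outside (col miss)
  C: rows 3-4 cols 3-4 z=5 -> covers; best now A (z=4)
Winner: A at z=4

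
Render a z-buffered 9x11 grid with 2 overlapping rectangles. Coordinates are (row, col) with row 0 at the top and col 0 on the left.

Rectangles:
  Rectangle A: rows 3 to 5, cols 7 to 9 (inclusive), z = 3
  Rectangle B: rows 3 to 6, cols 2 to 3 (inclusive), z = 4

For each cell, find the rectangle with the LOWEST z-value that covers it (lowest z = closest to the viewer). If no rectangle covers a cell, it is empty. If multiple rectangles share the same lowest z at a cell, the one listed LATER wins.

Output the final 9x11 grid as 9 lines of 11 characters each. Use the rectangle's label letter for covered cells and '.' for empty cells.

...........
...........
...........
..BB...AAA.
..BB...AAA.
..BB...AAA.
..BB.......
...........
...........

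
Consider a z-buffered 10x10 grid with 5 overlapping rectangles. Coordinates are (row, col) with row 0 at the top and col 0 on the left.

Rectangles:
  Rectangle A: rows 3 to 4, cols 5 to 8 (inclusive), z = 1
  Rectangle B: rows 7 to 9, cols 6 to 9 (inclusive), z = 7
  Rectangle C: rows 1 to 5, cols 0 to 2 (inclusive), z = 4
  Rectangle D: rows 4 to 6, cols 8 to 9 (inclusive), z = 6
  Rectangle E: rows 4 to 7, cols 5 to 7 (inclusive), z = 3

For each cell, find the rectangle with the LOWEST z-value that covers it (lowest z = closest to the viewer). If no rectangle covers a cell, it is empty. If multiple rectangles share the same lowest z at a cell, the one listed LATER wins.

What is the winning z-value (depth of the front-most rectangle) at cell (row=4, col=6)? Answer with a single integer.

Check cell (4,6):
  A: rows 3-4 cols 5-8 z=1 -> covers; best now A (z=1)
  B: rows 7-9 cols 6-9 -> outside (row miss)
  C: rows 1-5 cols 0-2 -> outside (col miss)
  D: rows 4-6 cols 8-9 -> outside (col miss)
  E: rows 4-7 cols 5-7 z=3 -> covers; best now A (z=1)
Winner: A at z=1

Answer: 1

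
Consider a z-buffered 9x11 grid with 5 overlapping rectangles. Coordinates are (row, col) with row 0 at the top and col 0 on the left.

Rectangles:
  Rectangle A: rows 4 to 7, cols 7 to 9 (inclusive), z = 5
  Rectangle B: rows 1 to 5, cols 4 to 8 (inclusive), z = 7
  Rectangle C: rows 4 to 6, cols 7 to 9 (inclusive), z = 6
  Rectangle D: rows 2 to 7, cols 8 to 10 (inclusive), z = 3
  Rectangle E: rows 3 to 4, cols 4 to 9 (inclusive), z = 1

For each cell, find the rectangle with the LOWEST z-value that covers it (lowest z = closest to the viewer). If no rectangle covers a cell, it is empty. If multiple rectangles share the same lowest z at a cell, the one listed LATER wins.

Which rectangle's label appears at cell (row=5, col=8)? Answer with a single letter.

Check cell (5,8):
  A: rows 4-7 cols 7-9 z=5 -> covers; best now A (z=5)
  B: rows 1-5 cols 4-8 z=7 -> covers; best now A (z=5)
  C: rows 4-6 cols 7-9 z=6 -> covers; best now A (z=5)
  D: rows 2-7 cols 8-10 z=3 -> covers; best now D (z=3)
  E: rows 3-4 cols 4-9 -> outside (row miss)
Winner: D at z=3

Answer: D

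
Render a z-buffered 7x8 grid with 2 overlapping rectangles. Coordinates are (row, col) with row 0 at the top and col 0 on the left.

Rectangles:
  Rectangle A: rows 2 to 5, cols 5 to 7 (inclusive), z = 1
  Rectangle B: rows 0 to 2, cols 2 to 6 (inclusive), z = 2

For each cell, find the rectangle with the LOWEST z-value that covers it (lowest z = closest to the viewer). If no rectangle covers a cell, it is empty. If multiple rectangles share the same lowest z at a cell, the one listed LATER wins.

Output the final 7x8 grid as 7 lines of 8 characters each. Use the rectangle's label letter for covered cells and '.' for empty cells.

..BBBBB.
..BBBBB.
..BBBAAA
.....AAA
.....AAA
.....AAA
........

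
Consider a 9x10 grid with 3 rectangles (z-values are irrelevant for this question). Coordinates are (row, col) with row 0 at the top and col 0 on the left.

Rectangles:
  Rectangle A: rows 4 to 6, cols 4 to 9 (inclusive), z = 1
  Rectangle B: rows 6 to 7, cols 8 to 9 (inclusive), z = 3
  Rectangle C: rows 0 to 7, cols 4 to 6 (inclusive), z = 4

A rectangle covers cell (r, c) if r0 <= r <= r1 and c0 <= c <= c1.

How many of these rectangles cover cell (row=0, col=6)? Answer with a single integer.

Answer: 1

Derivation:
Check cell (0,6):
  A: rows 4-6 cols 4-9 -> outside (row miss)
  B: rows 6-7 cols 8-9 -> outside (row miss)
  C: rows 0-7 cols 4-6 -> covers
Count covering = 1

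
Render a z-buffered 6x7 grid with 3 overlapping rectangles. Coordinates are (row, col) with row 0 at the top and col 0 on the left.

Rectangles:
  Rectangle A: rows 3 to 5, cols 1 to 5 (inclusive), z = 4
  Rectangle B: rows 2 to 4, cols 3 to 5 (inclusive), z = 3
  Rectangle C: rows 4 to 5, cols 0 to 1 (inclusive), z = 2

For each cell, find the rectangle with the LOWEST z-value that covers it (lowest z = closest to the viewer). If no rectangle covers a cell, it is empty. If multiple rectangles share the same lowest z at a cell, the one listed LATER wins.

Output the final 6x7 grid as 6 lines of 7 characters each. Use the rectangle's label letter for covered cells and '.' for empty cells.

.......
.......
...BBB.
.AABBB.
CCABBB.
CCAAAA.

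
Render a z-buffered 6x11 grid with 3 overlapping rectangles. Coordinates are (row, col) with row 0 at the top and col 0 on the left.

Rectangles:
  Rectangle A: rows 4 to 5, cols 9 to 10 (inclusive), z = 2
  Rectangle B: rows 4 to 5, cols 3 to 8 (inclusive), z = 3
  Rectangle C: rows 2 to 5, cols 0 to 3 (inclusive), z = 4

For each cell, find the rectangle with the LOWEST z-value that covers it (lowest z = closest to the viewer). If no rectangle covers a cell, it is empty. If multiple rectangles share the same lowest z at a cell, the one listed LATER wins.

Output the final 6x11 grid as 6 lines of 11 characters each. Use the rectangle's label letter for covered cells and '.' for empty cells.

...........
...........
CCCC.......
CCCC.......
CCCBBBBBBAA
CCCBBBBBBAA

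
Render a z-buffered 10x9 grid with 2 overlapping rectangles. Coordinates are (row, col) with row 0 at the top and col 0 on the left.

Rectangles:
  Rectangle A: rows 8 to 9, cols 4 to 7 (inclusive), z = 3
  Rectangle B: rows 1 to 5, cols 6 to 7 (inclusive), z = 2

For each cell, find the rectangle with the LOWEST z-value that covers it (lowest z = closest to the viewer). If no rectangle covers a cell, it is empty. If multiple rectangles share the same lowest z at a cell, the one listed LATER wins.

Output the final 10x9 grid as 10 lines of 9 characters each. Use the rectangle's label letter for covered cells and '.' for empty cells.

.........
......BB.
......BB.
......BB.
......BB.
......BB.
.........
.........
....AAAA.
....AAAA.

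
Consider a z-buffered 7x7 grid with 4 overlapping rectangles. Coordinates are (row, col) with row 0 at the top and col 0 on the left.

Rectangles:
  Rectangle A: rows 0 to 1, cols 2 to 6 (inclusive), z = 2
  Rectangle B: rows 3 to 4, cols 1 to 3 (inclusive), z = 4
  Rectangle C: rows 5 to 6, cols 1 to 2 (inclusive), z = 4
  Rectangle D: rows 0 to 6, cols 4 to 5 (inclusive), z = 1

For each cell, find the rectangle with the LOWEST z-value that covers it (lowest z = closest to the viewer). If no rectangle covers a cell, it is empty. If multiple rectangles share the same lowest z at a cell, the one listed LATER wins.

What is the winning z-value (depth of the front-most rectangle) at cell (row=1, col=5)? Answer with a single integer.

Check cell (1,5):
  A: rows 0-1 cols 2-6 z=2 -> covers; best now A (z=2)
  B: rows 3-4 cols 1-3 -> outside (row miss)
  C: rows 5-6 cols 1-2 -> outside (row miss)
  D: rows 0-6 cols 4-5 z=1 -> covers; best now D (z=1)
Winner: D at z=1

Answer: 1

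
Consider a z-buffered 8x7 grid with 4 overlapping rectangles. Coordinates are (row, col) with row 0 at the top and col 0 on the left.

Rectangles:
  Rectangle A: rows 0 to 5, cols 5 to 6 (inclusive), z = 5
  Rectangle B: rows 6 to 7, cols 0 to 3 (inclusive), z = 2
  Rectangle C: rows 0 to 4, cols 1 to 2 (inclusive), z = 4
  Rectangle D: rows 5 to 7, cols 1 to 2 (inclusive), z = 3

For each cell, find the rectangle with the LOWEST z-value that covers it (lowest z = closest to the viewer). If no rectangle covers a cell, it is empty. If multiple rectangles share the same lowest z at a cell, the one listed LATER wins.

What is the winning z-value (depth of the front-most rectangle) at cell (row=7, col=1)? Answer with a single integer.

Answer: 2

Derivation:
Check cell (7,1):
  A: rows 0-5 cols 5-6 -> outside (row miss)
  B: rows 6-7 cols 0-3 z=2 -> covers; best now B (z=2)
  C: rows 0-4 cols 1-2 -> outside (row miss)
  D: rows 5-7 cols 1-2 z=3 -> covers; best now B (z=2)
Winner: B at z=2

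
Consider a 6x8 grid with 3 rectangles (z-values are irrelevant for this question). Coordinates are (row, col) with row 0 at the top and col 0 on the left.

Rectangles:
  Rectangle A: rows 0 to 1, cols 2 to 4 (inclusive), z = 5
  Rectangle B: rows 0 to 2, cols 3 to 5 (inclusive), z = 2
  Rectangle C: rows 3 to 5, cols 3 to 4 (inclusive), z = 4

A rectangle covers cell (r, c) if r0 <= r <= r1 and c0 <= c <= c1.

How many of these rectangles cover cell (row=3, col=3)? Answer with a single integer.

Check cell (3,3):
  A: rows 0-1 cols 2-4 -> outside (row miss)
  B: rows 0-2 cols 3-5 -> outside (row miss)
  C: rows 3-5 cols 3-4 -> covers
Count covering = 1

Answer: 1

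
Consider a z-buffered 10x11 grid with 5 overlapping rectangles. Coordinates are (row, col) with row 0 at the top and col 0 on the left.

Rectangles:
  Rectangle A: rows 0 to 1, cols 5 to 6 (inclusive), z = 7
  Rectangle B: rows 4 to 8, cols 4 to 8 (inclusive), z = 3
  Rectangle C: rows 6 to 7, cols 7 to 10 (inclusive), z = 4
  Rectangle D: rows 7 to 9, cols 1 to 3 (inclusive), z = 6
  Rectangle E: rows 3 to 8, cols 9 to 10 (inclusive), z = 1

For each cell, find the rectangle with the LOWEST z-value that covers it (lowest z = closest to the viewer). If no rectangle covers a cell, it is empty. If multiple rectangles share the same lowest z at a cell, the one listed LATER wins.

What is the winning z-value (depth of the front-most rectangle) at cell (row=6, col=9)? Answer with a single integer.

Check cell (6,9):
  A: rows 0-1 cols 5-6 -> outside (row miss)
  B: rows 4-8 cols 4-8 -> outside (col miss)
  C: rows 6-7 cols 7-10 z=4 -> covers; best now C (z=4)
  D: rows 7-9 cols 1-3 -> outside (row miss)
  E: rows 3-8 cols 9-10 z=1 -> covers; best now E (z=1)
Winner: E at z=1

Answer: 1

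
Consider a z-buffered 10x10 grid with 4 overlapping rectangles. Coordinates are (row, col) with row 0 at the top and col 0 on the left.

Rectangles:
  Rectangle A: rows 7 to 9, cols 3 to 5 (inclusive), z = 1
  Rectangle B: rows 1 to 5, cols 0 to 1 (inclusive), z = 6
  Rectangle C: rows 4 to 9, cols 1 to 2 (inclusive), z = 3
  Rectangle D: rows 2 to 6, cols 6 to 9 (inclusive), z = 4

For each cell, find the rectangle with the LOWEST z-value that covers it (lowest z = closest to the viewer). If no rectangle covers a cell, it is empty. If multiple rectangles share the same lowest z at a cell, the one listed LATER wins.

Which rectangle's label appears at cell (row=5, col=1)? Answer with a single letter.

Answer: C

Derivation:
Check cell (5,1):
  A: rows 7-9 cols 3-5 -> outside (row miss)
  B: rows 1-5 cols 0-1 z=6 -> covers; best now B (z=6)
  C: rows 4-9 cols 1-2 z=3 -> covers; best now C (z=3)
  D: rows 2-6 cols 6-9 -> outside (col miss)
Winner: C at z=3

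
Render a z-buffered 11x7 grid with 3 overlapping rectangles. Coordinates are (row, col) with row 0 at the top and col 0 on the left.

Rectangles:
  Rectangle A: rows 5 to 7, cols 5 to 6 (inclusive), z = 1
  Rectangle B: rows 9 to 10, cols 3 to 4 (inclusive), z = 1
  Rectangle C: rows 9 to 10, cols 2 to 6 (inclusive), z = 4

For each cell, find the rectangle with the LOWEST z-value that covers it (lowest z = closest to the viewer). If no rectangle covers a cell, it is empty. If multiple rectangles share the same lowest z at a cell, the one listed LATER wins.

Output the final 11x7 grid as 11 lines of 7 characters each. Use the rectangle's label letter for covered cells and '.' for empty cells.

.......
.......
.......
.......
.......
.....AA
.....AA
.....AA
.......
..CBBCC
..CBBCC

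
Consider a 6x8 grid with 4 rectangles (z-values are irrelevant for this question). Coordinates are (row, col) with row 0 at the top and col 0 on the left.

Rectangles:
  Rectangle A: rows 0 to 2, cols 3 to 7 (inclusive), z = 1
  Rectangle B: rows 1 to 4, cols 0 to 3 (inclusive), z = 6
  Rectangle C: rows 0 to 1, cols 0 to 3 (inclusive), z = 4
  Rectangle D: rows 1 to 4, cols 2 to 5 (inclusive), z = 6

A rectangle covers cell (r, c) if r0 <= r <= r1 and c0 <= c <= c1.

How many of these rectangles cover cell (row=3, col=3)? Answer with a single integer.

Check cell (3,3):
  A: rows 0-2 cols 3-7 -> outside (row miss)
  B: rows 1-4 cols 0-3 -> covers
  C: rows 0-1 cols 0-3 -> outside (row miss)
  D: rows 1-4 cols 2-5 -> covers
Count covering = 2

Answer: 2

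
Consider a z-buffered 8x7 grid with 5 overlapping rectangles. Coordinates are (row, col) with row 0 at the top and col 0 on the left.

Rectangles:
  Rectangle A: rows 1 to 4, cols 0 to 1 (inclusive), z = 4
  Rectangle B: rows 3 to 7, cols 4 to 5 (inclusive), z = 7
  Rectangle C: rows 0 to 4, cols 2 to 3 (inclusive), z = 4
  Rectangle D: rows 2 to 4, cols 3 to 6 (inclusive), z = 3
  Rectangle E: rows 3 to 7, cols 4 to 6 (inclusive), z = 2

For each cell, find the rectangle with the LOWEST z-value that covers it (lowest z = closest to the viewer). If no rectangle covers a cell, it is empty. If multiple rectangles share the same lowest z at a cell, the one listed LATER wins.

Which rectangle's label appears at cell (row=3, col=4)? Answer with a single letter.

Check cell (3,4):
  A: rows 1-4 cols 0-1 -> outside (col miss)
  B: rows 3-7 cols 4-5 z=7 -> covers; best now B (z=7)
  C: rows 0-4 cols 2-3 -> outside (col miss)
  D: rows 2-4 cols 3-6 z=3 -> covers; best now D (z=3)
  E: rows 3-7 cols 4-6 z=2 -> covers; best now E (z=2)
Winner: E at z=2

Answer: E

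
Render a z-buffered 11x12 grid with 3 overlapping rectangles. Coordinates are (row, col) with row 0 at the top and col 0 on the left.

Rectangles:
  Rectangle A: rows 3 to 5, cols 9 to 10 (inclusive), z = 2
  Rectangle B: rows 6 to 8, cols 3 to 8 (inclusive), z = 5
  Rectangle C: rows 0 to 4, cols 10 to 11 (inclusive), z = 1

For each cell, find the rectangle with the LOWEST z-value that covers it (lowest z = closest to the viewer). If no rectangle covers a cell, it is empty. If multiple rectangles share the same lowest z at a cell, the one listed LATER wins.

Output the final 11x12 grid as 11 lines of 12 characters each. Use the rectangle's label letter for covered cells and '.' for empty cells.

..........CC
..........CC
..........CC
.........ACC
.........ACC
.........AA.
...BBBBBB...
...BBBBBB...
...BBBBBB...
............
............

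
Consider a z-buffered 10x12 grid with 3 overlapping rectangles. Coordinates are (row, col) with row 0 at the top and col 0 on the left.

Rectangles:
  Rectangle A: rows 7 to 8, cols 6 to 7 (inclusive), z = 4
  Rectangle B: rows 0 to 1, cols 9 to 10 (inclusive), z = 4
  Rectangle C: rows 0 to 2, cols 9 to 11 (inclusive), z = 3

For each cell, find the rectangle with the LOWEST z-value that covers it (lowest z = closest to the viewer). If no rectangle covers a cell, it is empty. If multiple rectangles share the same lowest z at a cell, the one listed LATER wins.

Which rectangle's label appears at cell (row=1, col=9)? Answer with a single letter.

Check cell (1,9):
  A: rows 7-8 cols 6-7 -> outside (row miss)
  B: rows 0-1 cols 9-10 z=4 -> covers; best now B (z=4)
  C: rows 0-2 cols 9-11 z=3 -> covers; best now C (z=3)
Winner: C at z=3

Answer: C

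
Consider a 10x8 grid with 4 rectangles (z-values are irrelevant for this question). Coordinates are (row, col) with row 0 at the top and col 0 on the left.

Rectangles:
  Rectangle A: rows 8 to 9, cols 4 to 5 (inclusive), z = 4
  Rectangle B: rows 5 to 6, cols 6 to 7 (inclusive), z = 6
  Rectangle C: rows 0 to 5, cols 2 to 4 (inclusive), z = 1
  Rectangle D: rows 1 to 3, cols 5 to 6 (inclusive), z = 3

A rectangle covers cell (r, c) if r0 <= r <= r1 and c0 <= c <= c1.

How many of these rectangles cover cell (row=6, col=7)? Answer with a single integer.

Answer: 1

Derivation:
Check cell (6,7):
  A: rows 8-9 cols 4-5 -> outside (row miss)
  B: rows 5-6 cols 6-7 -> covers
  C: rows 0-5 cols 2-4 -> outside (row miss)
  D: rows 1-3 cols 5-6 -> outside (row miss)
Count covering = 1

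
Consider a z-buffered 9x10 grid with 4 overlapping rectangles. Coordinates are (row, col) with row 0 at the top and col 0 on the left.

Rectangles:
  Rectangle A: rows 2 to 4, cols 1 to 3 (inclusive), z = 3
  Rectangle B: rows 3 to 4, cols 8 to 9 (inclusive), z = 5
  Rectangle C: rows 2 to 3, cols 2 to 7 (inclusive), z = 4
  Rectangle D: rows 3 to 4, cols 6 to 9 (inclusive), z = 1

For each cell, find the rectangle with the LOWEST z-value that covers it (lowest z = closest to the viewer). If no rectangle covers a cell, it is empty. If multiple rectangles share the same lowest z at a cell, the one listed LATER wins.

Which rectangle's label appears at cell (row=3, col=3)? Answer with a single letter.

Check cell (3,3):
  A: rows 2-4 cols 1-3 z=3 -> covers; best now A (z=3)
  B: rows 3-4 cols 8-9 -> outside (col miss)
  C: rows 2-3 cols 2-7 z=4 -> covers; best now A (z=3)
  D: rows 3-4 cols 6-9 -> outside (col miss)
Winner: A at z=3

Answer: A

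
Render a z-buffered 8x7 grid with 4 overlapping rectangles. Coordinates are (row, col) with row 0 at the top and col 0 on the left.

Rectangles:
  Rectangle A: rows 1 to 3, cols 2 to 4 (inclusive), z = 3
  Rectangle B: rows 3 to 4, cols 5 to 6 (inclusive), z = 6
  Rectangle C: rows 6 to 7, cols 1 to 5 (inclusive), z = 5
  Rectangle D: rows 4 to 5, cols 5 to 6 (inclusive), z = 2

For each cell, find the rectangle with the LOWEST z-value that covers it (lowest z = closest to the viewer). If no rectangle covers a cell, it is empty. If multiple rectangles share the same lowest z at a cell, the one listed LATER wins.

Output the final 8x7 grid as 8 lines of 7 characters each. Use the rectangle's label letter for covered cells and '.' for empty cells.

.......
..AAA..
..AAA..
..AAABB
.....DD
.....DD
.CCCCC.
.CCCCC.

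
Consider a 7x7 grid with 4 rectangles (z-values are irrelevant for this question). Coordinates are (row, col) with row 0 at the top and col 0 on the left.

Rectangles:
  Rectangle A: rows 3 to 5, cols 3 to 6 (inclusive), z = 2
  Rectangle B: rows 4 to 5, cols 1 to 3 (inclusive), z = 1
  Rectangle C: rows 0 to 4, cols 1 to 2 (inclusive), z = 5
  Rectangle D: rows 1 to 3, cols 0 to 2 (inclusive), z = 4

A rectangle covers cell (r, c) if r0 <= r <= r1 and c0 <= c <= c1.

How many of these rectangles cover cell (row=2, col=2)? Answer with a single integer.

Answer: 2

Derivation:
Check cell (2,2):
  A: rows 3-5 cols 3-6 -> outside (row miss)
  B: rows 4-5 cols 1-3 -> outside (row miss)
  C: rows 0-4 cols 1-2 -> covers
  D: rows 1-3 cols 0-2 -> covers
Count covering = 2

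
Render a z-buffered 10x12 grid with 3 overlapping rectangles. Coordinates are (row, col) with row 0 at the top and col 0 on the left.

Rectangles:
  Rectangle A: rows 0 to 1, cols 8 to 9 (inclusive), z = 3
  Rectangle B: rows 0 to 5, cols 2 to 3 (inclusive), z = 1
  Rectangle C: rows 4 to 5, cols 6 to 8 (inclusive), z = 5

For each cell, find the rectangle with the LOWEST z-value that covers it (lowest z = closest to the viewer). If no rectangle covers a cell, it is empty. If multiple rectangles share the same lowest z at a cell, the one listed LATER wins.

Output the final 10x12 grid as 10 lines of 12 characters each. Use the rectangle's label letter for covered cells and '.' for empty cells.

..BB....AA..
..BB....AA..
..BB........
..BB........
..BB..CCC...
..BB..CCC...
............
............
............
............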